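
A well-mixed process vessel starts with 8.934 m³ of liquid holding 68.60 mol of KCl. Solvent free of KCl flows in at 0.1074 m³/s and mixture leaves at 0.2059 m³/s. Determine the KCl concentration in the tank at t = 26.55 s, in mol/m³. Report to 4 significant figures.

5.264 mol/m³

Let m(t) be the amount of KCl. Volume: V(t) = V₀ + (Q_in − Q_out) t = 8.934 − 0.0985000 t; V(26.55) = 6.31882 m³.
No KCl enters, so dm/dt = −Q_out · (m/V).
Separate: dm/m = −Q_out dt/V(t) ⇒ ln(m/m₀) = −(Q_out/(Q_in−Q_out)) ln(V/V₀).
m = m₀ (V₀/V)^(Q_out/(Q_in−Q_out)) = 68.60 × (8.934/6.31882)^(-2.09036) = 33.2594 mol.
C = m/V = 33.2594/6.31882 = 5.26354 mol/m³.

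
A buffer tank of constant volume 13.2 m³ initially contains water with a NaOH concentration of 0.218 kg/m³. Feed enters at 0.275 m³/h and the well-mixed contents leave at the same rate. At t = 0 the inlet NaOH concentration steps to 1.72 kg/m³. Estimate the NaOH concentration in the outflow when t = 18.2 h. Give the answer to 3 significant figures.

0.692 kg/m³

Mass balance on the solute (V constant): V dC/dt = Q(C_in − C).
Rewrite as dC/dt + C/τ = C_in/τ, τ = V/Q = 48.000 h.
This is linear first-order; C(t) = C_in + (C₀ − C_in) e^(−t/τ).
C(18.2) = 1.72 + (0.218 − 1.72)·e^(−18.2/48.000) = 1.72 + (-1.5020)·0.68443 = 0.69198 kg/m³.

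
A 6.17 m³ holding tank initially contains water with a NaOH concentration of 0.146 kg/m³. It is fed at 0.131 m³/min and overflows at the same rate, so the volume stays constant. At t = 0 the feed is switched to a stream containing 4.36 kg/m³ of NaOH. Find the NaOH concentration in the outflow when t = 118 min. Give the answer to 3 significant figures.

4.02 kg/m³

Transient balance on the dissolved component: V dC/dt = Q(C_in − C).
So dC/dt = (C_in − C)/τ with τ = V/Q = 6.17/0.131 = 47.099 min.
This is linear first-order; C(t) = C_in + (C₀ − C_in) e^(−t/τ).
C(118) = 4.36 + (0.146 − 4.36)·e^(−118/47.099) = 4.36 + (-4.2140)·0.081647 = 4.0159 kg/m³.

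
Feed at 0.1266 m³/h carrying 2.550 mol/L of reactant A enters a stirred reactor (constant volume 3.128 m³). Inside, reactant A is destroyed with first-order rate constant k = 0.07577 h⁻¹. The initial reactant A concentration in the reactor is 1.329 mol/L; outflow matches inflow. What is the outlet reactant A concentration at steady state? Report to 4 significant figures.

Species balance: V dC/dt = Q C_in − Q C − k V C.
Steady state (dC/dt = 0): C_ss = Q C_in/(Q + kV) = C_in/(1 + kV/Q).
C_ss = 0.1266·2.550/(0.1266 + 0.07577·3.128) = 0.322830/0.363609 = 0.887850 mol/L.

0.8879 mol/L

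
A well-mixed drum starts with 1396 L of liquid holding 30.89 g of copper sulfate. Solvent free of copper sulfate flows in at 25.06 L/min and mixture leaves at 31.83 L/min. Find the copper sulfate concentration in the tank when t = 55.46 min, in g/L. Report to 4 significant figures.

0.006939 g/L

Total volume: dV/dt = Q_in − Q_out = -6.77000 L/min, so V(t) = 1396 − 6.77000 t and V(55.46) = 1020.54 L.
Solute balance: dm/dt = 0 − Q_out C = −Q_out m/V(t).
Separate: dm/m = −Q_out dt/V(t) ⇒ ln(m/m₀) = −(Q_out/(Q_in−Q_out)) ln(V/V₀).
m = m₀ (V₀/V)^(Q_out/(Q_in−Q_out)) = 30.89 × (1396/1020.54)^(-4.70162) = 7.08155 g.
C = m/V = 7.08155/1020.54 = 0.00693905 g/L.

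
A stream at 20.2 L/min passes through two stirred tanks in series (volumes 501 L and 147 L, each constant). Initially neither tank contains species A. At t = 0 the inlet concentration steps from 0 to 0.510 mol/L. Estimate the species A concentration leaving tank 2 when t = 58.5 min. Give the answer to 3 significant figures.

Time constants: τᵢ = Vᵢ/Q for each well-mixed tank.
τ₁ = 501/20.2 = 24.802 min; τ₂ = 147/20.2 = 7.2772 min.
Tank 1: C₁ = C_in(1 − e^(−t/τ₁)). Tank 2 (τ₁ ≠ τ₂): C₂ = C_in[1 − (τ₁ e^(−t/τ₁) − τ₂ e^(−t/τ₂))/(τ₁ − τ₂)].
At t = 58.5: e^(−t/τ₁) = 0.094545, e^(−t/τ₂) = 0.00032270.
C₂ = 0.510·[1 − (24.802·0.094545 − 7.2772·0.00032270)/(17.525)] = 0.510·0.86633 = 0.44183 mol/L.

0.442 mol/L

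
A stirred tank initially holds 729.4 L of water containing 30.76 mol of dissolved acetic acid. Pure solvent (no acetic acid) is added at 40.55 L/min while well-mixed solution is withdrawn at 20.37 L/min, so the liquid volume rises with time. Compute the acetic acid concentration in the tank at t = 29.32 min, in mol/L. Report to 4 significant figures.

0.01278 mol/L

Total volume: dV/dt = Q_in − Q_out = 20.1800 L/min, so V(t) = 729.4 + 20.1800 t and V(29.32) = 1321.08 L.
No acetic acid enters, so dm/dt = −Q_out · (m/V).
dm/m = −Q_out dt/(V₀ + 20.1800 t); integrating gives ln(m/m₀) = −(Q_out/(Q_in−Q_out)) ln(V/V₀).
m = m₀ (V₀/V)^(Q_out/(Q_in−Q_out)) = 30.76 × (729.4/1321.08)^(1.00942) = 16.8887 mol.
C = m/V = 16.8887/1321.08 = 0.0127840 mol/L.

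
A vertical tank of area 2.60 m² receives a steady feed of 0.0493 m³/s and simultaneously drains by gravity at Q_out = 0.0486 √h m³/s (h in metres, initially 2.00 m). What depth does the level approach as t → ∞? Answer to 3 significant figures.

Volume balance on the tank: A dh/dt = Q_in − 0.0486 √h. At steady state dh/dt = 0:
Q_in = 0.0486 √h_ss ⇒ √h_ss = 0.0493/0.0486 = 1.0144.
h_ss = 1.0144² = 1.0290 m. (Since h₀ = 2.00 m > h_ss, the level will fall toward this value.)

1.03 m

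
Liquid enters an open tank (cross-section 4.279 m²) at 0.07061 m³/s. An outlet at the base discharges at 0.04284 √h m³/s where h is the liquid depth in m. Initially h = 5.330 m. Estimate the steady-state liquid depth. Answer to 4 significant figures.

Mass balance (ρ constant): A dh/dt = Q_in − 0.04284 √h. At steady state dh/dt = 0:
Q_in = 0.04284 √h_ss ⇒ √h_ss = 0.07061/0.04284 = 1.64823.
h_ss = 1.64823² = 2.71665 m. (Since h₀ = 5.330 m > h_ss, the level will fall toward this value.)

2.717 m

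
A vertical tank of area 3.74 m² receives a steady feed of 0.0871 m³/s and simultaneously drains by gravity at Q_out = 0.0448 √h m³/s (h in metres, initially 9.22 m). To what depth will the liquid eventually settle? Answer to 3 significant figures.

3.78 m

Unsteady balance on liquid volume: A dh/dt = Q_in − 0.0448 √h. At steady state dh/dt = 0:
Q_in = 0.0448 √h_ss ⇒ √h_ss = 0.0871/0.0448 = 1.9442.
h_ss = 1.9442² = 3.7799 m. (Since h₀ = 9.22 m > h_ss, the level will fall toward this value.)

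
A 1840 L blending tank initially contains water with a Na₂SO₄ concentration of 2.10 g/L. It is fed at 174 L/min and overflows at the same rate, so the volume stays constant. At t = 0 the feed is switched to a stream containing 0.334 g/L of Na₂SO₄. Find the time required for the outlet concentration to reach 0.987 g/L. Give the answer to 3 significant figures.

10.5 min

Mass balance on the solute (V constant): V dC/dt = Q(C_in − C), so τ = V/Q = 10.575 min.
C(t) = C_in + (C₀ − C_in) e^(−t/τ). Set C = 0.987 and solve for t:
e^(−t/τ) = (C − C_in)/(C₀ − C_in) = (0.987 − 0.334)/(2.10 − 0.334) = 0.36976
t = −τ ln(…) = 10.575 × 0.99490 = 10.521 min.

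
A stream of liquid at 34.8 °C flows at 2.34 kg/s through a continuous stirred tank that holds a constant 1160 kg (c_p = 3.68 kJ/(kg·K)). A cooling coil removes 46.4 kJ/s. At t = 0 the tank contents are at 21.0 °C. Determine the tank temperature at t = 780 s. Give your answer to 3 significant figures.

27.7 °C

M c_p dT/dt = ṁ c_p (T_in − T) − Q̇.
τ = M/ṁ = 495.73 s; T_ss = T_in − Q̇/(ṁ c_p) = 34.8 − 46.4/(2.34·3.68) = 29.412 °C.
Integrating: T(t) = T_ss + (T₀ − T_ss) e^(−t/τ).
T(780) = 29.412 + (-8.4117)·e^(−780/495.73) = 29.412 + (-8.4117)·0.20733 = 27.668 °C.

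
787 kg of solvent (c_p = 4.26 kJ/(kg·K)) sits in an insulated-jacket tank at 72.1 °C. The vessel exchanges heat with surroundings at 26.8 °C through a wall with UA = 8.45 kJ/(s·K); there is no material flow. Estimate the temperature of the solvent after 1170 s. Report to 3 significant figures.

29.2 °C

Unsteady energy balance on the tank contents: M c_p dT/dt = −UA(T − T_amb).
dT/dt = (T_ss − T)/τ with T_ss = T_amb = 26.800 °C, τ = M c_p/UA = 787·4.26/8.45 = 396.76 s.
This is linear first-order; T(t) = T_ss + (T₀ − T_ss) e^(−t/τ).
T(1170) = 26.800 + (45.300)·0.052398 = 29.174 °C.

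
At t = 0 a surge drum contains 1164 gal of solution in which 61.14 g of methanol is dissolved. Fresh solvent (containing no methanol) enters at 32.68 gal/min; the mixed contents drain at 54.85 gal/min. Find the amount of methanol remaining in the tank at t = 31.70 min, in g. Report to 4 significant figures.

Let m(t) be the amount of methanol. Volume: V(t) = V₀ + (Q_in − Q_out) t = 1164 − 22.1700 t; V(31.70) = 461.211 gal.
Species balance (pure solvent in): dm/dt = −Q_out · m/V(t).
Separate: dm/m = −Q_out dt/V(t) ⇒ ln(m/m₀) = −(Q_out/(Q_in−Q_out)) ln(V/V₀).
m = m₀ (V₀/V)^(Q_out/(Q_in−Q_out)) = 61.14 × (1164/461.211)^(-2.47406) = 6.18899 g.

6.189 g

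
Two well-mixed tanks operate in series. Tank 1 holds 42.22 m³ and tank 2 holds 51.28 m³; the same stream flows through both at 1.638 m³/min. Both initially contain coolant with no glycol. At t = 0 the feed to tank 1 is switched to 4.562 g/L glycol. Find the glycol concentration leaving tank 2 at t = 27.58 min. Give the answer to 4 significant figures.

1.154 g/L

Species balance on tank i: dCᵢ/dt = (Cᵢ₋₁ − Cᵢ)/τᵢ with τᵢ = Vᵢ/Q.
τ₁ = 42.22/1.638 = 25.7753 min; τ₂ = 51.28/1.638 = 31.3065 min.
Solving the cascade with C₁(0)=C₂(0)=0 gives C₂(t) = C_in[1 − (τ₁ e^(−t/τ₁) − τ₂ e^(−t/τ₂))/(τ₁ − τ₂)].
At t = 27.58: e^(−t/τ₁) = 0.343003, e^(−t/τ₂) = 0.414382.
C₂ = 4.562·[1 − (25.7753·0.343003 − 31.3065·0.414382)/(-5.53114)] = 4.562·0.252993 = 1.15415 g/L.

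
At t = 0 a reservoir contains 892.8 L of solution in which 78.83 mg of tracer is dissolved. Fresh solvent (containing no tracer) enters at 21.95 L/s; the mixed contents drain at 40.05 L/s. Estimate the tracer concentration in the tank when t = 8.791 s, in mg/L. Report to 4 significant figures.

0.06959 mg/L

Let m(t) be the amount of tracer. Volume: V(t) = V₀ + (Q_in − Q_out) t = 892.8 − 18.1000 t; V(8.791) = 733.683 L.
Species balance (pure solvent in): dm/dt = −Q_out · m/V(t).
Separate: dm/m = −Q_out dt/V(t) ⇒ ln(m/m₀) = −(Q_out/(Q_in−Q_out)) ln(V/V₀).
m = m₀ (V₀/V)^(Q_out/(Q_in−Q_out)) = 78.83 × (892.8/733.683)^(-2.21271) = 51.0584 mg.
C = m/V = 51.0584/733.683 = 0.0695920 mg/L.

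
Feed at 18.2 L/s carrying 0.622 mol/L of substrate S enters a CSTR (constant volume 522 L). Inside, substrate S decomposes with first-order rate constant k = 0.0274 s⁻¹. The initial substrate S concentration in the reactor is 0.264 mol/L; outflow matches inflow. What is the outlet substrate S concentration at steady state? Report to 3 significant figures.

0.348 mol/L

Species balance: V dC/dt = Q C_in − Q C − k V C.
At steady state: 0 = Q C_in − (Q + kV) C_ss, so C_ss = Q C_in/(Q + kV).
C_ss = 18.2·0.622/(18.2 + 0.0274·522) = 11.320/32.503 = 0.34829 mol/L.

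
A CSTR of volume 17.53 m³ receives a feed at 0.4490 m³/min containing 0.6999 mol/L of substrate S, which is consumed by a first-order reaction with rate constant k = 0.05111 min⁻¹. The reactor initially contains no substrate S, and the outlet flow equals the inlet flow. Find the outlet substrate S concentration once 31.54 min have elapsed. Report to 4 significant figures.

Accumulation = in − out − consumed: V dC/dt = Q C_in − Q C − k V C.
dC/dt = (Q/V) C_in − (Q/V + k) C; effective rate a = Q/V + k = 0.0256132 + 0.05111 = 0.0767232 min⁻¹.
C_ss = Q C_in/(Q + kV) = 0.233654 mol/L; C(t) = C_ss + (C₀ − C_ss) e^(−a t).
C(31.54) = 0.233654 + (-0.233654)·e^(−0.0767232·31.54) = 0.233654 + (-0.233654)·0.0889349 = 0.212874 mol/L.

0.2129 mol/L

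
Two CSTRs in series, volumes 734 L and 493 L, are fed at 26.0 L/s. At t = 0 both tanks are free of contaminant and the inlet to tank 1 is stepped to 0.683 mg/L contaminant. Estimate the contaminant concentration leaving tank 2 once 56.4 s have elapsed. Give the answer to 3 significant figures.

0.472 mg/L

Species balance on tank i: dCᵢ/dt = (Cᵢ₋₁ − Cᵢ)/τᵢ with τᵢ = Vᵢ/Q.
τ₁ = 734/26.0 = 28.231 s; τ₂ = 493/26.0 = 18.962 s.
Tank 1: C₁ = C_in(1 − e^(−t/τ₁)). Tank 2 (τ₁ ≠ τ₂): C₂ = C_in[1 − (τ₁ e^(−t/τ₁) − τ₂ e^(−t/τ₂))/(τ₁ − τ₂)].
At t = 56.4: e^(−t/τ₁) = 0.13563, e^(−t/τ₂) = 0.051076.
C₂ = 0.683·[1 − (28.231·0.13563 − 18.962·0.051076)/(9.2692)] = 0.683·0.69140 = 0.47223 mg/L.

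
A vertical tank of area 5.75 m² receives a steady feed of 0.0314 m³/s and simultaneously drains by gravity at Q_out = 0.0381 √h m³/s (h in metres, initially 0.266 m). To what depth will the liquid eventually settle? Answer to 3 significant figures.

0.679 m

A dh/dt = Q_in − 0.0381 √h. Steady state requires inflow = outflow:
Q_in = 0.0381 √h_ss ⇒ √h_ss = 0.0314/0.0381 = 0.82415.
h_ss = 0.82415² = 0.67922 m. (Since h₀ = 0.266 m < h_ss, the level will rise toward this value.)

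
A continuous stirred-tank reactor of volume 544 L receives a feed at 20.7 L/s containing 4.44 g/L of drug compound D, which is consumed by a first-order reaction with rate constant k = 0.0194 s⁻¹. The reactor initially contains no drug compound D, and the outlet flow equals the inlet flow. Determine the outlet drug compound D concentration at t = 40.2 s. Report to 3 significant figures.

2.65 g/L

V dC/dt = Q(C_in − C) − k V C.
This is linear with rate a = Q/V + k = 0.057451 s⁻¹.
C_ss = Q C_in/(Q + kV) = 2.9407 g/L; C(t) = C_ss + (C₀ − C_ss) e^(−a t).
C(40.2) = 2.9407 + (-2.9407)·e^(−0.057451·40.2) = 2.9407 + (-2.9407)·0.099306 = 2.6487 g/L.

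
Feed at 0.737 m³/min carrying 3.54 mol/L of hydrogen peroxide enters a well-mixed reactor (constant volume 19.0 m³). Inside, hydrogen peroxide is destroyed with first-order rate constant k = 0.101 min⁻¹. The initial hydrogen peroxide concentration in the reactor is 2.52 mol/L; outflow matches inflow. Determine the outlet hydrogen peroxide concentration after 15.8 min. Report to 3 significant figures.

V dC/dt = Q(C_in − C) − k V C.
dC/dt = (Q/V) C_in − (Q/V + k) C; effective rate a = Q/V + k = 0.038789 + 0.101 = 0.13979 min⁻¹.
C_ss = Q C_in/(Q + kV) = 0.98230 mol/L; C(t) = C_ss + (C₀ − C_ss) e^(−a t).
C(15.8) = 0.98230 + (1.5377)·e^(−0.13979·15.8) = 0.98230 + (1.5377)·0.10985 = 1.1512 mol/L.

1.15 mol/L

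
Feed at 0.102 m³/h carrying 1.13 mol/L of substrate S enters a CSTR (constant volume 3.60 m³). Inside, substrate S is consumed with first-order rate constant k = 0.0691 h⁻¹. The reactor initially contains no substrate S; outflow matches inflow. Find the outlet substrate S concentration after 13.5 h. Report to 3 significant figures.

Accumulation = in − out − consumed: V dC/dt = Q C_in − Q C − k V C.
This is linear with rate a = Q/V + k = 0.097433 h⁻¹.
C_ss = Q C_in/(Q + kV) = 0.32860 mol/L; C(t) = C_ss + (C₀ − C_ss) e^(−a t).
C(13.5) = 0.32860 + (-0.32860)·e^(−0.097433·13.5) = 0.32860 + (-0.32860)·0.26838 = 0.24041 mol/L.

0.240 mol/L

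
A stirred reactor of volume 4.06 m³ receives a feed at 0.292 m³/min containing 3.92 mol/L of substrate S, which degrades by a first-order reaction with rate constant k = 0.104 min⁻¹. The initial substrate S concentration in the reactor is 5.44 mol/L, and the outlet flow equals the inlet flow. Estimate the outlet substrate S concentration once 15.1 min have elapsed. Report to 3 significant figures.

Accumulation = in − out − consumed: V dC/dt = Q C_in − Q C − k V C.
This is linear with rate a = Q/V + k = 0.17592 min⁻¹.
C_ss = Q C_in/(Q + kV) = 1.6026 mol/L; C(t) = C_ss + (C₀ − C_ss) e^(−a t).
C(15.1) = 1.6026 + (3.8374)·e^(−0.17592·15.1) = 1.6026 + (3.8374)·0.070200 = 1.8720 mol/L.

1.87 mol/L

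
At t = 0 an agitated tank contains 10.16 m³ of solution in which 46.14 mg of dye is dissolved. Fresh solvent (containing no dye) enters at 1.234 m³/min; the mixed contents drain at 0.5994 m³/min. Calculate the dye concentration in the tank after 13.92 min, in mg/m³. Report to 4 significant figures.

Let m(t) be the amount of dye. Volume: V(t) = V₀ + (Q_in − Q_out) t = 10.16 + 0.634600 t; V(13.92) = 18.9936 m³.
Solute balance: dm/dt = 0 − Q_out C = −Q_out m/V(t).
Separate: dm/m = −Q_out dt/V(t) ⇒ ln(m/m₀) = −(Q_out/(Q_in−Q_out)) ln(V/V₀).
m = m₀ (V₀/V)^(Q_out/(Q_in−Q_out)) = 46.14 × (10.16/18.9936)^(0.944532) = 25.5526 mg.
C = m/V = 25.5526/18.9936 = 1.34532 mg/m³.

1.345 mg/m³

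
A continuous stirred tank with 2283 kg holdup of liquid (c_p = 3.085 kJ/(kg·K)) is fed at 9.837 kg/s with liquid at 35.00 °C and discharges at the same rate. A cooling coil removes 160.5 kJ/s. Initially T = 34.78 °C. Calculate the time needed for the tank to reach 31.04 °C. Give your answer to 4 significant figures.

Energy balance: M c_p dT/dt = ṁ c_p (T_in − T) − 160.5.
τ = M/ṁ = 232.083 s; T_ss = T_in − Q̇/(ṁ c_p) = 29.7112 °C.
T(t) = T_ss + (T₀ − T_ss) e^(−t/τ). Set T = 31.04:
e^(−t/τ) = (31.04 − 29.7112)/(34.78 − 29.7112) = 0.262153
t = −232.083 · ln(0.262153) = 310.719 s.

310.7 s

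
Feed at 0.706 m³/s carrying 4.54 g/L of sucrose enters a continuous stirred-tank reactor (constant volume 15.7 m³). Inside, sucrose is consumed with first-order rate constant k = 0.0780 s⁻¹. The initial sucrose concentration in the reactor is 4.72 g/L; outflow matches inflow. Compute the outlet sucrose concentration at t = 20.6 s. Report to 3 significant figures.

1.90 g/L

Species balance: V dC/dt = Q C_in − Q C − k V C.
This is linear with rate a = Q/V + k = 0.12297 s⁻¹.
C_ss = Q C_in/(Q + kV) = 1.6602 g/L; C(t) = C_ss + (C₀ − C_ss) e^(−a t).
C(20.6) = 1.6602 + (3.0598)·e^(−0.12297·20.6) = 1.6602 + (3.0598)·0.079409 = 1.9032 g/L.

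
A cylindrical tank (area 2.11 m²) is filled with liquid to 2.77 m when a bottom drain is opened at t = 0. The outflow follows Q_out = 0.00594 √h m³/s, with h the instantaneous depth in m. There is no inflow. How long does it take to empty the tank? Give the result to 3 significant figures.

With no inflow, A dh/dt = −0.00594 √h.
Separate and integrate: 2(√h − √h₀) = −(0.00594/A) t.
Tank is empty when √h = 0: t_empty = 2A√h₀/0.00594.
t_empty = 2·2.11·√2.77/0.00594 = 4.2200·1.6643/0.00594 = 1182.4 s.

1180 s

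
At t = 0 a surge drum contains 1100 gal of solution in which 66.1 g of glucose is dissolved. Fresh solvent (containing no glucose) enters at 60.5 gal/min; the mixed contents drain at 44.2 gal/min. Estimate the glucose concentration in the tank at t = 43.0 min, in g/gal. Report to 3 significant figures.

0.00964 g/gal

Let m(t) be the amount of glucose. Volume: V(t) = V₀ + (Q_in − Q_out) t = 1100 + 16.300 t; V(43.0) = 1800.9 gal.
No glucose enters, so dm/dt = −Q_out · (m/V).
Separate: dm/m = −Q_out dt/V(t) ⇒ ln(m/m₀) = −(Q_out/(Q_in−Q_out)) ln(V/V₀).
m = m₀ (V₀/V)^(Q_out/(Q_in−Q_out)) = 66.1 × (1100/1800.9)^(2.7117) = 17.364 g.
C = m/V = 17.364/1800.9 = 0.0096417 g/gal.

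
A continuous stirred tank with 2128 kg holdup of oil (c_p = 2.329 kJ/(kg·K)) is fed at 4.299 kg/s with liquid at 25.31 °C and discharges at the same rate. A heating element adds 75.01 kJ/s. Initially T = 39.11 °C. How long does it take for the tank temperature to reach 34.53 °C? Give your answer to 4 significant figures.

640.9 s

Heat balance on the well-mixed liquid: M c_p dT/dt = ṁ c_p (T_in − T) + 75.01.
τ = M/ṁ = 494.999 s; T_ss = T_in + Q̇/(ṁ c_p) = 32.8017 °C.
T(t) = T_ss + (T₀ − T_ss) e^(−t/τ). Set T = 34.53:
e^(−t/τ) = (34.53 − 32.8017)/(39.11 − 32.8017) = 0.273969
t = −494.999 · ln(0.273969) = 640.895 s.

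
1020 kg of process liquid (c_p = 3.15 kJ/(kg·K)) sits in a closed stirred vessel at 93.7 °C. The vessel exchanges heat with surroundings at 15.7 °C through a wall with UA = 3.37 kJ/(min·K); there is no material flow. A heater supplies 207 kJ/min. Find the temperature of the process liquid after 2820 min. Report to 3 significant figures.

78.0 °C

Lumped-capacitance energy balance: M c_p dT/dt = UA(T_amb − T) + Q̇.
dT/dt = (T_ss − T)/τ with T_ss = T_amb + Q̇/UA = 15.7 + 207/3.37 = 77.124 °C, τ = M c_p/UA = 1020·3.15/3.37 = 953.41 min.
Solution: T(t) = T_ss + (T₀ − T_ss) e^(−t/τ).
T(2820) = 77.124 + (16.576)·0.051933 = 77.985 °C.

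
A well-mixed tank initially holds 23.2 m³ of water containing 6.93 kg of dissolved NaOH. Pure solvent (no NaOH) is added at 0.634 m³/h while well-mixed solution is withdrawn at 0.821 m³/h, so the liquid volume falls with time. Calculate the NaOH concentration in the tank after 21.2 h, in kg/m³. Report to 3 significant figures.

0.158 kg/m³

Let m(t) be the amount of NaOH. Volume: V(t) = V₀ + (Q_in − Q_out) t = 23.2 − 0.18700 t; V(21.2) = 19.236 m³.
No NaOH enters, so dm/dt = −Q_out · (m/V).
Separate: dm/m = −Q_out dt/V(t) ⇒ ln(m/m₀) = −(Q_out/(Q_in−Q_out)) ln(V/V₀).
m = m₀ (V₀/V)^(Q_out/(Q_in−Q_out)) = 6.93 × (23.2/19.236)^(-4.3904) = 3.0439 kg.
C = m/V = 3.0439/19.236 = 0.15824 kg/m³.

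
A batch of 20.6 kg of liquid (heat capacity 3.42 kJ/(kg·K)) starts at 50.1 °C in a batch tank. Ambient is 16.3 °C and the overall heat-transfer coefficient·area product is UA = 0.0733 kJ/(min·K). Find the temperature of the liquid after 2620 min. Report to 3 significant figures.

18.5 °C

Heat balance on the well-mixed liquid: M c_p dT/dt = −UA(T − T_amb).
dT/dt = (T_ss − T)/τ with T_ss = T_amb = 16.300 °C, τ = M c_p/UA = 20.6·3.42/0.0733 = 961.15 min.
Solution: T(t) = T_ss + (T₀ − T_ss) e^(−t/τ).
T(2620) = 16.300 + (33.800)·0.065486 = 18.513 °C.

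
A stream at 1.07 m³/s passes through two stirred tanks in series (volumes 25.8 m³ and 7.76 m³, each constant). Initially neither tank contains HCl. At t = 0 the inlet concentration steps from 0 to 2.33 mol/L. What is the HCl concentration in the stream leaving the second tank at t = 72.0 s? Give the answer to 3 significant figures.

2.16 mol/L

Species balance on tank i: dCᵢ/dt = (Cᵢ₋₁ − Cᵢ)/τᵢ with τᵢ = Vᵢ/Q.
τ₁ = 25.8/1.07 = 24.112 s; τ₂ = 7.76/1.07 = 7.2523 s.
Solving the cascade with C₁(0)=C₂(0)=0 gives C₂(t) = C_in[1 − (τ₁ e^(−t/τ₁) − τ₂ e^(−t/τ₂))/(τ₁ − τ₂)].
At t = 72.0: e^(−t/τ₁) = 0.050487, e^(−t/τ₂) = 4.8797e-05.
C₂ = 2.33·[1 − (24.112·0.050487 − 7.2523·4.8797e-05)/(16.860)] = 2.33·0.92782 = 2.1618 mol/L.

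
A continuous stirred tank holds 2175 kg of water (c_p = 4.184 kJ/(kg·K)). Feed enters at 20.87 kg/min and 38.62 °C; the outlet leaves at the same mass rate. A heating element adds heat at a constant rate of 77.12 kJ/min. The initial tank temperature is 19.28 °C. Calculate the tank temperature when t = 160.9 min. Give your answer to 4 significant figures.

35.18 °C

Energy balance: M c_p dT/dt = ṁ c_p (T_in − T) + 77.12.
τ = M/ṁ = 104.217 min; T_ss = T_in + Q̇/(ṁ c_p) = 38.62 + 77.12/(20.87·4.184) = 39.5032 °C.
T approaches T_ss exponentially: T(t) = T_ss + (T₀ − T_ss) e^(−t/τ).
T(160.9) = 39.5032 + (-20.2232)·e^(−160.9/104.217) = 39.5032 + (-20.2232)·0.213547 = 35.1846 °C.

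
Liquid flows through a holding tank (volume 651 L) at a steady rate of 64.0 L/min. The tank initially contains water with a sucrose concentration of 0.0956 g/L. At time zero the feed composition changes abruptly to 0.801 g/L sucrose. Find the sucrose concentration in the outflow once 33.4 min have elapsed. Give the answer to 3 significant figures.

Unsteady species balance (constant V, well mixed): V dC/dt = Q(C_in − C).
Time constant τ = V/Q = 651/64.0 = 10.172 min.
This is linear first-order; C(t) = C_in + (C₀ − C_in) e^(−t/τ).
C(33.4) = 0.801 + (0.0956 − 0.801)·e^(−33.4/10.172) = 0.801 + (-0.70540)·0.037494 = 0.77455 g/L.

0.775 g/L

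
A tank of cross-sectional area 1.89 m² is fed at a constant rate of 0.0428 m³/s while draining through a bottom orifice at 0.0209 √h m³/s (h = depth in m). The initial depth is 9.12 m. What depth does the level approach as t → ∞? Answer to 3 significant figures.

4.19 m

A dh/dt = Q_in − 0.0209 √h. Steady state requires inflow = outflow:
Q_in = 0.0209 √h_ss ⇒ √h_ss = 0.0428/0.0209 = 2.0478.
h_ss = 2.0478² = 4.1937 m. (Since h₀ = 9.12 m > h_ss, the level will fall toward this value.)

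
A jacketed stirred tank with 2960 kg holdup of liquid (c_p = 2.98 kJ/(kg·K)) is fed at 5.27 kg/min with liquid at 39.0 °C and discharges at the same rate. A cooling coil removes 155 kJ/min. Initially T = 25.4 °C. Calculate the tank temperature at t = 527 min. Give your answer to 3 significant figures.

27.7 °C

M c_p dT/dt = ṁ c_p (T_in − T) − Q̇.
Rearrange: dT/dt = (T_ss − T)/τ with τ = M/ṁ = 561.67 min and T_ss = T_in − Q̇/(ṁ c_p) = 29.130 °C.
Solution: T(t) = T_ss + (T₀ − T_ss) e^(−t/τ).
T(527) = 29.130 + (-3.7303)·e^(−527/561.67) = 29.130 + (-3.7303)·0.39130 = 27.671 °C.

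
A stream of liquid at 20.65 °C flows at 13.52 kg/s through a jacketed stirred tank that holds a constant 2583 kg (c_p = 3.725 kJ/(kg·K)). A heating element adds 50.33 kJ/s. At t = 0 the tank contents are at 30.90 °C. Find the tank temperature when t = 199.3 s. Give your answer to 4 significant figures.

M c_p dT/dt = ṁ c_p (T_in − T) + Q̇.
τ = M/ṁ = 191.050 s; T_ss = T_in + Q̇/(ṁ c_p) = 20.65 + 50.33/(13.52·3.725) = 21.6494 °C.
Solution: T(t) = T_ss + (T₀ − T_ss) e^(−t/τ).
T(199.3) = 21.6494 + (9.25064)·e^(−199.3/191.050) = 21.6494 + (9.25064)·0.352332 = 24.9087 °C.

24.91 °C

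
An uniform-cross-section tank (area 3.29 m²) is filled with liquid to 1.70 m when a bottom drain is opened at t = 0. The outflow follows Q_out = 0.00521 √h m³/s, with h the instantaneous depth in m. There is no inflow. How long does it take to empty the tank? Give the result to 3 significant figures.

1650 s

Accumulation of liquid (constant cross-section A): A dh/dt = −0.00521 √h.
This is separable: 2 d(√h)/dt = −0.00521/A, so √h = √h₀ − (0.00521/(2A)) t.
Tank is empty when √h = 0: t_empty = 2A√h₀/0.00521.
t_empty = 2·3.29·√1.70/0.00521 = 6.5800·1.3038/0.00521 = 1646.7 s.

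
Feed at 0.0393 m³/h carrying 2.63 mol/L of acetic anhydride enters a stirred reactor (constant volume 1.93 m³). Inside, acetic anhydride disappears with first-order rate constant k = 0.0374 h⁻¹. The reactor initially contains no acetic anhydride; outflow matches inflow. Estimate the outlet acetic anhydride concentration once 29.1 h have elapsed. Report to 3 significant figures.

Species balance: V dC/dt = Q C_in − Q C − k V C.
dC/dt = (Q/V) C_in − (Q/V + k) C; effective rate a = Q/V + k = 0.020363 + 0.0374 = 0.057763 h⁻¹.
C_ss = Q C_in/(Q + kV) = 0.92714 mol/L; C(t) = C_ss + (C₀ − C_ss) e^(−a t).
C(29.1) = 0.92714 + (-0.92714)·e^(−0.057763·29.1) = 0.92714 + (-0.92714)·0.18621 = 0.75450 mol/L.

0.754 mol/L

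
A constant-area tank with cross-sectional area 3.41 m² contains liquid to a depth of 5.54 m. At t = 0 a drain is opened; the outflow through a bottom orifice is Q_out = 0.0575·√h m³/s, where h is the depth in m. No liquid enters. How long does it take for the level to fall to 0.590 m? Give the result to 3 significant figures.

188 s

With no inflow, A dh/dt = −0.0575 √h.
∫ h^(−1/2) dh = −(0.0575/A) ∫ dt, giving 2√h = 2√h₀ − (0.0575/A) t.
t = 2A(√h₀ − √h)/0.0575 = 2·3.41·(√5.54 − √0.590)/0.0575
  = 6.8200 × (2.3537 − 0.76811) / 0.0575 = 188.07 s.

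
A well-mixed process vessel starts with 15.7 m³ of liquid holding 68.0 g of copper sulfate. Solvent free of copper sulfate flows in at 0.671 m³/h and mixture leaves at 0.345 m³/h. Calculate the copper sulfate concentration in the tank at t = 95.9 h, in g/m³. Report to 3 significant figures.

Let m(t) be the amount of copper sulfate. Volume: V(t) = V₀ + (Q_in − Q_out) t = 15.7 + 0.32600 t; V(95.9) = 46.963 m³.
Species balance (pure solvent in): dm/dt = −Q_out · m/V(t).
Separate: dm/m = −Q_out dt/V(t) ⇒ ln(m/m₀) = −(Q_out/(Q_in−Q_out)) ln(V/V₀).
m = m₀ (V₀/V)^(Q_out/(Q_in−Q_out)) = 68.0 × (15.7/46.963)^(1.0583) = 21.326 g.
C = m/V = 21.326/46.963 = 0.45410 g/m³.

0.454 g/m³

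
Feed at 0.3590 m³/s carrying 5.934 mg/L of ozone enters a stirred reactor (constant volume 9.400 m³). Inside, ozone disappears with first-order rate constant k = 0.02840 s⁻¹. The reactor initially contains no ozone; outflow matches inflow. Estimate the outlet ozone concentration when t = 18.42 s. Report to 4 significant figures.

Species balance: V dC/dt = Q C_in − Q C − k V C.
This is linear with rate a = Q/V + k = 0.0665915 s⁻¹.
C_ss = Q C_in/(Q + kV) = 3.40326 mg/L; C(t) = C_ss + (C₀ − C_ss) e^(−a t).
C(18.42) = 3.40326 + (-3.40326)·e^(−0.0665915·18.42) = 3.40326 + (-3.40326)·0.293284 = 2.40514 mg/L.

2.405 mg/L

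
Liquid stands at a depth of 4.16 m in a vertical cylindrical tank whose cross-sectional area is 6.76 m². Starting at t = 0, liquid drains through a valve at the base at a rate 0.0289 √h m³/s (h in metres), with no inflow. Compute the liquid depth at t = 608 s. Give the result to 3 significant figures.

0.548 m

A dh/dt = −Q_out = −0.0289 √h.
Separate and integrate: 2(√h − √h₀) = −(0.0289/A) t.
√h = √4.16 − 0.0289·608/(2·6.76) = 2.0396 − 1.2996 = 0.73996.
h = 0.73996² = 0.54754 m.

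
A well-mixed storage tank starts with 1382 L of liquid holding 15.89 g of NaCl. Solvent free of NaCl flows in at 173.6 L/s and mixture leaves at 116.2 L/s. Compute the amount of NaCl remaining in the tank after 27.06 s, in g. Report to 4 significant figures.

3.458 g

Total volume: dV/dt = Q_in − Q_out = 57.4000 L/s, so V(t) = 1382 + 57.4000 t and V(27.06) = 2935.24 L.
Solute balance: dm/dt = 0 − Q_out C = −Q_out m/V(t).
Separate: dm/m = −Q_out dt/V(t) ⇒ ln(m/m₀) = −(Q_out/(Q_in−Q_out)) ln(V/V₀).
m = m₀ (V₀/V)^(Q_out/(Q_in−Q_out)) = 15.89 × (1382/2935.24)^(2.02439) = 3.45838 g.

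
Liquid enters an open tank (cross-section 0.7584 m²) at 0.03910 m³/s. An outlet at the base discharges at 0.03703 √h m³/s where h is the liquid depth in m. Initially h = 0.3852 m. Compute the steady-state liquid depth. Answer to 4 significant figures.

Level balance: A dh/dt = 0.03910 − 0.03703 √h. Setting dh/dt = 0:
Q_in = 0.03703 √h_ss ⇒ √h_ss = 0.03910/0.03703 = 1.05590.
h_ss = 1.05590² = 1.11493 m. (Since h₀ = 0.3852 m < h_ss, the level will rise toward this value.)

1.115 m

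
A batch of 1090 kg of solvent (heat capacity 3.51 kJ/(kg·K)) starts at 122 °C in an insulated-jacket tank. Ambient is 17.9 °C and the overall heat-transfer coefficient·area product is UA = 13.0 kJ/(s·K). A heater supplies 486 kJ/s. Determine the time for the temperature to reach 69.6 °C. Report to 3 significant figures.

453 s

M c_p dT/dt = −UA(T − T_amb) + Q̇.
τ = M c_p/UA = 294.30 s; T_ss = T_amb + Q̇/UA = 17.9 + 486/13.0 = 55.285 °C.
T(t) = T_ss + (T₀ − T_ss)e^(−t/τ); set T = 69.6:
t = −τ ln[(T − T_ss)/(T₀ − T_ss)] = −294.30 · ln(0.21457) = 452.96 s.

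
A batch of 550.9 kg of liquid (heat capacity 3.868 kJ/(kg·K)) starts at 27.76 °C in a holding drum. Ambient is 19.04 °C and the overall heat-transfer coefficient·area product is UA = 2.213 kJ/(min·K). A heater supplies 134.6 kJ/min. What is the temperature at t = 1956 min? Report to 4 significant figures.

73.03 °C

Unsteady energy balance on the tank contents: M c_p dT/dt = −UA(T − T_amb) + Q̇.
dT/dt = (T_ss − T)/τ with T_ss = T_amb + Q̇/UA = 19.04 + 134.6/2.213 = 79.8624 °C, τ = M c_p/UA = 550.9·3.868/2.213 = 962.893 min.
Solution: T(t) = T_ss + (T₀ − T_ss) e^(−t/τ).
T(1956) = 79.8624 + (-52.1024)·0.131154 = 73.0289 °C.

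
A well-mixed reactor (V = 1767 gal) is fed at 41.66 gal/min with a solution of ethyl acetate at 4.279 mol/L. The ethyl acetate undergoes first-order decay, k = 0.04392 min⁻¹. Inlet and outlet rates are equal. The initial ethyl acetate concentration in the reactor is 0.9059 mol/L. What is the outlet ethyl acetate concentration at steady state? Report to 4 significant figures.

1.495 mol/L

Accumulation = in − out − consumed: V dC/dt = Q C_in − Q C − k V C.
At steady state: 0 = Q C_in − (Q + kV) C_ss, so C_ss = Q C_in/(Q + kV).
C_ss = 41.66·4.279/(41.66 + 0.04392·1767) = 178.263/119.267 = 1.49466 mol/L.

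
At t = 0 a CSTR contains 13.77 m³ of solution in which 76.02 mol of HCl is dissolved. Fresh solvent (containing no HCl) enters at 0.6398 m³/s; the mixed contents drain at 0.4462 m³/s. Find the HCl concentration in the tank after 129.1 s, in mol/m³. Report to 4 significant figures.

0.1805 mol/m³

Let m(t) be the amount of HCl. Volume: V(t) = V₀ + (Q_in − Q_out) t = 13.77 + 0.193600 t; V(129.1) = 38.7638 m³.
Solute balance: dm/dt = 0 − Q_out C = −Q_out m/V(t).
Separate: dm/m = −Q_out dt/V(t) ⇒ ln(m/m₀) = −(Q_out/(Q_in−Q_out)) ln(V/V₀).
m = m₀ (V₀/V)^(Q_out/(Q_in−Q_out)) = 76.02 × (13.77/38.7638)^(2.30475) = 6.99778 mol.
C = m/V = 6.99778/38.7638 = 0.180524 mol/m³.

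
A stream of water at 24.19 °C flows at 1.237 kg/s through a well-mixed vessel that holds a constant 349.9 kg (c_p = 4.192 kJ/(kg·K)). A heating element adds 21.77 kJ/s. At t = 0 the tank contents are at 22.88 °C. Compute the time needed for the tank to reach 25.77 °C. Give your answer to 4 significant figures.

M c_p dT/dt = ṁ c_p (T_in − T) + Q̇.
τ = M/ṁ = 282.862 s; T_ss = T_in + Q̇/(ṁ c_p) = 28.3882 °C.
T(t) = T_ss + (T₀ − T_ss) e^(−t/τ). Set T = 25.77:
e^(−t/τ) = (25.77 − 28.3882)/(22.88 − 28.3882) = 0.475332
t = −282.862 · ln(0.475332) = 210.376 s.

210.4 s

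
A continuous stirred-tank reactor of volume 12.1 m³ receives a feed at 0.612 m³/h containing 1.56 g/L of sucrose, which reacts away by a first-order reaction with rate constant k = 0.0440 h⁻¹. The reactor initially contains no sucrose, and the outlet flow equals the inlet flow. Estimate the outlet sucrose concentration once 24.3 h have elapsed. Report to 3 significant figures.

Accumulation = in − out − consumed: V dC/dt = Q C_in − Q C − k V C.
dC/dt = (Q/V) C_in − (Q/V + k) C; effective rate a = Q/V + k = 0.050579 + 0.0440 = 0.094579 h⁻¹.
C_ss = Q C_in/(Q + kV) = 0.83425 g/L; C(t) = C_ss + (C₀ − C_ss) e^(−a t).
C(24.3) = 0.83425 + (-0.83425)·e^(−0.094579·24.3) = 0.83425 + (-0.83425)·0.10043 = 0.75047 g/L.

0.750 g/L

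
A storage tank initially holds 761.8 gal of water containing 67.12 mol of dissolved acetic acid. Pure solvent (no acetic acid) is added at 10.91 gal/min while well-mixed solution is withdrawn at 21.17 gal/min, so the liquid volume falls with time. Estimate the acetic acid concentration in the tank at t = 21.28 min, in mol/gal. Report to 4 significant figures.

Total volume: dV/dt = Q_in − Q_out = -10.2600 gal/min, so V(t) = 761.8 − 10.2600 t and V(21.28) = 543.467 gal.
Solute balance: dm/dt = 0 − Q_out C = −Q_out m/V(t).
dm/m = −Q_out dt/(V₀ − 10.2600 t); integrating gives ln(m/m₀) = −(Q_out/(Q_in−Q_out)) ln(V/V₀).
m = m₀ (V₀/V)^(Q_out/(Q_in−Q_out)) = 67.12 × (761.8/543.467)^(-2.06335) = 33.4368 mol.
C = m/V = 33.4368/543.467 = 0.0615250 mol/gal.

0.06152 mol/gal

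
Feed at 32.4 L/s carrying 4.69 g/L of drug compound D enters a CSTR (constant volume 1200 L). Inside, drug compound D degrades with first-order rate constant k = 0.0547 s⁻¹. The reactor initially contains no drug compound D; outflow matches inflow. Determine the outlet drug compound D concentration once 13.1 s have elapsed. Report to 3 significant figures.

1.02 g/L

V dC/dt = Q(C_in − C) − k V C.
This is linear with rate a = Q/V + k = 0.081700 s⁻¹.
C_ss = Q C_in/(Q + kV) = 1.5499 g/L; C(t) = C_ss + (C₀ − C_ss) e^(−a t).
C(13.1) = 1.5499 + (-1.5499)·e^(−0.081700·13.1) = 1.5499 + (-1.5499)·0.34292 = 1.0184 g/L.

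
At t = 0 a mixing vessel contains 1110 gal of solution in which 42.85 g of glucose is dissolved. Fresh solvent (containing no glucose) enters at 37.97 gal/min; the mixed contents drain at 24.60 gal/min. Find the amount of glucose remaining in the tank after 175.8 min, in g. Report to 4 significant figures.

5.289 g

Total volume: dV/dt = Q_in − Q_out = 13.3700 gal/min, so V(t) = 1110 + 13.3700 t and V(175.8) = 3460.45 gal.
Solute balance: dm/dt = 0 − Q_out C = −Q_out m/V(t).
Separate: dm/m = −Q_out dt/V(t) ⇒ ln(m/m₀) = −(Q_out/(Q_in−Q_out)) ln(V/V₀).
m = m₀ (V₀/V)^(Q_out/(Q_in−Q_out)) = 42.85 × (1110/3460.45)^(1.83994) = 5.28898 g.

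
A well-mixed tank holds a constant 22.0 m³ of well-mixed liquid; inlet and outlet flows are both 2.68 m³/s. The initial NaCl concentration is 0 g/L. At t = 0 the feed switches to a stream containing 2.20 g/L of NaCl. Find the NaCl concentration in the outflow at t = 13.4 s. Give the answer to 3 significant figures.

1.77 g/L

Transient balance on the dissolved component: V dC/dt = Q(C_in − C).
Time constant τ = V/Q = 22.0/2.68 = 8.2090 s.
Solution: C(t) = C_in + (C₀ − C_in) e^(−t/τ).
C(13.4) = 2.20 + (0 − 2.20)·e^(−13.4/8.2090) = 2.20 + (-2.2000)·0.19547 = 1.7700 g/L.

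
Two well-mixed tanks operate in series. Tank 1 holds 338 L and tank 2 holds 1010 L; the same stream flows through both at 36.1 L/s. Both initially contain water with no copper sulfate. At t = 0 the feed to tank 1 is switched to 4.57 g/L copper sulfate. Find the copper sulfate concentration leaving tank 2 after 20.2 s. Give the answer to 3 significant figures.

Species balance on tank i: dCᵢ/dt = (Cᵢ₋₁ − Cᵢ)/τᵢ with τᵢ = Vᵢ/Q.
τ₁ = 338/36.1 = 9.3629 s; τ₂ = 1010/36.1 = 27.978 s.
Tank 1: C₁ = C_in(1 − e^(−t/τ₁)). Tank 2 (τ₁ ≠ τ₂): C₂ = C_in[1 − (τ₁ e^(−t/τ₁) − τ₂ e^(−t/τ₂))/(τ₁ − τ₂)].
At t = 20.2: e^(−t/τ₁) = 0.11562, e^(−t/τ₂) = 0.48578.
C₂ = 4.57·[1 − (9.3629·0.11562 − 27.978·0.48578)/(-18.615)] = 4.57·0.32804 = 1.4991 g/L.

1.50 g/L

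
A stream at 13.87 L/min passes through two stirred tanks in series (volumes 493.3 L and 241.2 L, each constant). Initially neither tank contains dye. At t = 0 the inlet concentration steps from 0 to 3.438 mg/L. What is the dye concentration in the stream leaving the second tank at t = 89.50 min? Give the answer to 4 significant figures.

2.914 mg/L

Each tank obeys Vᵢ dCᵢ/dt = Q(Cᵢ₋₁ − Cᵢ), so τᵢ = Vᵢ/Q.
τ₁ = 493.3/13.87 = 35.5660 min; τ₂ = 241.2/13.87 = 17.3901 min.
Solving the cascade with C₁(0)=C₂(0)=0 gives C₂(t) = C_in[1 − (τ₁ e^(−t/τ₁) − τ₂ e^(−t/τ₂))/(τ₁ − τ₂)].
At t = 89.50: e^(−t/τ₁) = 0.0807457, e^(−t/τ₂) = 0.00581903.
C₂ = 3.438·[1 − (35.5660·0.0807457 − 17.3901·0.00581903)/(18.1759)] = 3.438·0.847567 = 2.91394 mg/L.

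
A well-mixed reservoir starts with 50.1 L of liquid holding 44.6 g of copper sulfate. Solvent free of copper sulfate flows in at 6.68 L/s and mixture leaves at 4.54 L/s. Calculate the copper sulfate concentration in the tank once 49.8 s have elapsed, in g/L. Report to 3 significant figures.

Let m(t) be the amount of copper sulfate. Volume: V(t) = V₀ + (Q_in − Q_out) t = 50.1 + 2.1400 t; V(49.8) = 156.67 L.
Solute balance: dm/dt = 0 − Q_out C = −Q_out m/V(t).
Separate: dm/m = −Q_out dt/V(t) ⇒ ln(m/m₀) = −(Q_out/(Q_in−Q_out)) ln(V/V₀).
m = m₀ (V₀/V)^(Q_out/(Q_in−Q_out)) = 44.6 × (50.1/156.67)^(2.1215) = 3.9707 g.
C = m/V = 3.9707/156.67 = 0.025344 g/L.

0.0253 g/L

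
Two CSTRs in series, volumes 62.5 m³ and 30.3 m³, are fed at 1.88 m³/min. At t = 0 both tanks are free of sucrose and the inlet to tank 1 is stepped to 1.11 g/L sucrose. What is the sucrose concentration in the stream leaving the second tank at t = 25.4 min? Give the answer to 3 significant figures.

Time constants: τᵢ = Vᵢ/Q for each well-mixed tank.
τ₁ = 62.5/1.88 = 33.245 min; τ₂ = 30.3/1.88 = 16.117 min.
Tank 1: C₁ = C_in(1 − e^(−t/τ₁)). Tank 2 (τ₁ ≠ τ₂): C₂ = C_in[1 − (τ₁ e^(−t/τ₁) − τ₂ e^(−t/τ₂))/(τ₁ − τ₂)].
At t = 25.4: e^(−t/τ₁) = 0.46578, e^(−t/τ₂) = 0.20681.
C₂ = 1.11·[1 − (33.245·0.46578 − 16.117·0.20681)/(17.128)] = 1.11·0.29052 = 0.32248 g/L.

0.322 g/L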